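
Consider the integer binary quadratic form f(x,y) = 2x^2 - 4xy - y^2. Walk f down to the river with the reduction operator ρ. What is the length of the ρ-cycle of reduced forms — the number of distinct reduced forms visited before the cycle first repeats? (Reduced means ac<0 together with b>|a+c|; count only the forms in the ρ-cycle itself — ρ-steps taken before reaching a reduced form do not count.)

D = 24, ⌊√D⌋ = 4
descent: ρ → (-1,4,2)  [lands on river]
river: ρ → (2,4,-1)
ρ-cycle length = 2 (tail of 1 descent step not counted)

2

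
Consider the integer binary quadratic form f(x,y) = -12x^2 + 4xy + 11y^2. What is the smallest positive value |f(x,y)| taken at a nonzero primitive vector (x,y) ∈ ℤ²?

river: ρ → (11,18,-5)
river: ρ → (-5,22,3)
river: ρ → (3,20,-12)
river: ρ → (-12,4,11)
closes: descent 0, river 4
min |a| on river = 3

3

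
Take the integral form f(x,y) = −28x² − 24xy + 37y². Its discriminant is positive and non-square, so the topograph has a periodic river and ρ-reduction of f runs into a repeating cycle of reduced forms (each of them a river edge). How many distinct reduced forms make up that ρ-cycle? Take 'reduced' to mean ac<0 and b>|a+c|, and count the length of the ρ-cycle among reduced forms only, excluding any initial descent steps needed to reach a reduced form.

D = 4720, ⌊√D⌋ = 68
descent: ρ → (37,24,-28)  [lands on river]
river: ρ → (-28,32,33)
river: ρ → (33,34,-27)
river: ρ → (-27,20,40)
river: ρ → (40,60,-7)
river: ρ → (-7,66,13)
river: ρ → (13,64,-12)
river: ρ → (-12,56,33)
river: ρ → (33,10,-35)
river: ρ → (-35,60,8)
river: ρ → (8,68,-3)
river: ρ → (-3,64,52)
river: ρ → (52,40,-15)
river: ρ → (-15,50,37)
ρ-cycle length = 14 (tail of 1 descent step not counted)

14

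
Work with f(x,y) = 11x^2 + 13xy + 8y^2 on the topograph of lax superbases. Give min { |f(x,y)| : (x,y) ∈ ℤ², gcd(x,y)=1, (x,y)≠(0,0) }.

translate: b→-9 (≡13 mod 22), so (11,13,8)→(11,-9,6)
flip: (11,-9,6)→(6,9,11)
translate: b→-3 (≡9 mod 12), so (6,9,11)→(6,-3,8)
reduced (well bottom): (6,-3,8) with a≤c, −a<b≤a
well minimum = a = 6

6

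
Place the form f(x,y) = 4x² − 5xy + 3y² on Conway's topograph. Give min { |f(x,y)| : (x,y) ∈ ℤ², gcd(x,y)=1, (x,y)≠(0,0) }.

translate: b→3 (≡-5 mod 8), so (4,-5,3)→(4,3,2)
flip: (4,3,2)→(2,-3,4)
translate: b→1 (≡-3 mod 4), so (2,-3,4)→(2,1,3)
reduced (well bottom): (2,1,3) with a≤c, −a<b≤a
well minimum = a = 2

2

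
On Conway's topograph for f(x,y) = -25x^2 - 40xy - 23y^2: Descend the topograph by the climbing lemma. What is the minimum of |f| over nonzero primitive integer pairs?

translate: b→-10 (≡40 mod 50), so (25,40,23)→(25,-10,8)
flip: (25,-10,8)→(8,10,25)
translate: b→-6 (≡10 mod 16), so (8,10,25)→(8,-6,23)
reduced (well bottom): (8,-6,23) with a≤c, −a<b≤a
well minimum |f| = |-8| = 8 (negative-definite)

8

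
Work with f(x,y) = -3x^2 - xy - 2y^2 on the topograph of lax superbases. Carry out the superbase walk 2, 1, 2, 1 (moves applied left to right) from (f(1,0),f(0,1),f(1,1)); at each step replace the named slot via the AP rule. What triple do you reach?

start (-3,-2,-6) = (f(1,0),f(0,1),f(1,1))
replace slot 2: 2·((-3)+(-6)) − (-2) = -16 → (-3,-16,-6)
replace slot 1: 2·((-16)+(-6)) − (-3) = -41 → (-41,-16,-6)
replace slot 2: 2·((-41)+(-6)) − (-16) = -78 → (-41,-78,-6)
replace slot 1: 2·((-78)+(-6)) − (-41) = -127 → (-127,-78,-6)

-127,-78,-6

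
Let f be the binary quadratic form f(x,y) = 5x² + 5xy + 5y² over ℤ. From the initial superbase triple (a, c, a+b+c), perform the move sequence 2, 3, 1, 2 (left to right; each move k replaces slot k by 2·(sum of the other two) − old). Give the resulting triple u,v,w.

start (5,5,15) = (f(1,0),f(0,1),f(1,1))
replace slot 2: 2·(5+15) − 5 = 35 → (5,35,15)
replace slot 3: 2·(5+35) − 15 = 65 → (5,35,65)
replace slot 1: 2·(35+65) − 5 = 195 → (195,35,65)
replace slot 2: 2·(195+65) − 35 = 485 → (195,485,65)

195,485,65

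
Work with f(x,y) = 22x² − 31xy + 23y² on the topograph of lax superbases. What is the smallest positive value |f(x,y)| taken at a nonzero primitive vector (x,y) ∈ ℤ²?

translate: b→13 (≡-31 mod 44), so (22,-31,23)→(22,13,14)
flip: (22,13,14)→(14,-13,22)
reduced (well bottom): (14,-13,22) with a≤c, −a<b≤a
well minimum = a = 14

14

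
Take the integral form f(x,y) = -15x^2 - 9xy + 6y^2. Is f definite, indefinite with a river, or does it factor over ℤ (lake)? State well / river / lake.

D = b²−4ac = (-9)² − 4·(-15)·6 = 441
D = 21² is a perfect square ⇒ form factors over ℤ ⇒ lakes

lake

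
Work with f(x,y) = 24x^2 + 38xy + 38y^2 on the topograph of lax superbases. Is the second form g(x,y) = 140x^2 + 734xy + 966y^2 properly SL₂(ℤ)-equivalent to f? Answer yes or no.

D₁ = -2204, D₂ = -2204
f: translate: b→-10 (≡38 mod 48), so (24,38,38)→(24,-10,24)
f: flip: (24,-10,24)→(24,10,24)
f: reduced (well bottom): (24,10,24) with a≤c, −a<b≤a
g: translate: b→-106 (≡734 mod 280), so (140,734,966)→(140,-106,24)
g: flip: (140,-106,24)→(24,106,140)
g: translate: b→10 (≡106 mod 48), so (24,106,140)→(24,10,24)
g: reduced (well bottom): (24,10,24) with a≤c, −a<b≤a
reduced forms (24, 10, 24) vs (24, 10, 24) ⇒ equivalent

yes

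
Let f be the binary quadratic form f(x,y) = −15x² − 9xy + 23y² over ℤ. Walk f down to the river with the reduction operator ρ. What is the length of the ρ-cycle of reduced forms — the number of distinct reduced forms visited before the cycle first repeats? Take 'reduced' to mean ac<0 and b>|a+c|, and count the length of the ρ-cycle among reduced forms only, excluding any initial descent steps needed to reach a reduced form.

D = 1461, ⌊√D⌋ = 38
descent: ρ → (23,9,-15)  [lands on river]
river: ρ → (-15,21,17)
river: ρ → (17,13,-19)
river: ρ → (-19,25,11)
river: ρ → (11,19,-25)
river: ρ → (-25,31,5)
river: ρ → (5,29,-31)
river: ρ → (-31,33,3)
river: ρ → (3,33,-31)
river: ρ → (-31,29,5)
river: ρ → (5,31,-25)
river: ρ → (-25,19,11)
river: ρ → (11,25,-19)
river: ρ → (-19,13,17)
river: ρ → (17,21,-15)
river: ρ → (-15,9,23)
river: ρ → (23,37,-1)
river: ρ → (-1,37,23)
ρ-cycle length = 18 (tail of 1 descent step not counted)

18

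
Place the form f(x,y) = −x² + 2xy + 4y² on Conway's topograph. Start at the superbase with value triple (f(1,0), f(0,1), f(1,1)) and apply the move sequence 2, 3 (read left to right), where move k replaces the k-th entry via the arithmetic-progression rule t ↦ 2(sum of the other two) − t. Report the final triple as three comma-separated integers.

start (-1,4,5) = (f(1,0),f(0,1),f(1,1))
replace slot 2: 2·((-1)+5) − 4 = 4 → (-1,4,5)
replace slot 3: 2·((-1)+4) − 5 = 1 → (-1,4,1)

-1,4,1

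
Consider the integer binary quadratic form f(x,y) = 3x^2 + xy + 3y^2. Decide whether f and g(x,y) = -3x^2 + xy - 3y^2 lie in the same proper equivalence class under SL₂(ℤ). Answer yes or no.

D₁ = -35, D₂ = -35
f: reduced (well bottom): (3,1,3) with a≤c, −a<b≤a
g is negative-definite; reduce −g:
−g: flip: (3,-1,3)→(3,1,3)
−g: reduced (well bottom): (3,1,3) with a≤c, −a<b≤a
flip sign back: reduced form of g is (-3,-1,-3)
reduced forms (3, 1, 3) vs (-3, -1, -3) ⇒ inequivalent

no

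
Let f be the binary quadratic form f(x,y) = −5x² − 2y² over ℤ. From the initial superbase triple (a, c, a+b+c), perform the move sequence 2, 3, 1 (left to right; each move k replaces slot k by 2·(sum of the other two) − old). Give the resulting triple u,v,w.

start (-5,-2,-7) = (f(1,0),f(0,1),f(1,1))
replace slot 2: 2·((-5)+(-7)) − (-2) = -22 → (-5,-22,-7)
replace slot 3: 2·((-5)+(-22)) − (-7) = -47 → (-5,-22,-47)
replace slot 1: 2·((-22)+(-47)) − (-5) = -133 → (-133,-22,-47)

-133,-22,-47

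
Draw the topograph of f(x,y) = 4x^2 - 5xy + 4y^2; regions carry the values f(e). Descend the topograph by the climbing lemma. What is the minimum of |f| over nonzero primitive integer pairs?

translate: b→3 (≡-5 mod 8), so (4,-5,4)→(4,3,3)
flip: (4,3,3)→(3,-3,4)
translate: b→3 (≡-3 mod 6), so (3,-3,4)→(3,3,4)
reduced (well bottom): (3,3,4) with a≤c, −a<b≤a
well minimum = a = 3

3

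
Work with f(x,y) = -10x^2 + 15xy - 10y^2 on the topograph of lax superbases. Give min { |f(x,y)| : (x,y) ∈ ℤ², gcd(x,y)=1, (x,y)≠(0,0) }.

translate: b→5 (≡-15 mod 20), so (10,-15,10)→(10,5,5)
flip: (10,5,5)→(5,-5,10)
translate: b→5 (≡-5 mod 10), so (5,-5,10)→(5,5,10)
reduced (well bottom): (5,5,10) with a≤c, −a<b≤a
well minimum |f| = |-5| = 5 (negative-definite)

5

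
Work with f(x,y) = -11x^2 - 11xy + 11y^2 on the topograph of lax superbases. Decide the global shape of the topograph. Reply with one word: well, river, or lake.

D = b²−4ac = (-11)² − 4·(-11)·11 = 605
D > 0 non-square ⇒ indefinite ⇒ periodic river

river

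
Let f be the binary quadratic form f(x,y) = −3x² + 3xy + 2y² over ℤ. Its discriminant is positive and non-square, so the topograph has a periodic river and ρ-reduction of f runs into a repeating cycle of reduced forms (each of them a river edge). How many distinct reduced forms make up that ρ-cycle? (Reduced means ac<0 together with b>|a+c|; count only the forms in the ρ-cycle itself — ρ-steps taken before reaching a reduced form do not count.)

D = 33, ⌊√D⌋ = 5
river: ρ → (2,5,-1)
river: ρ → (-1,5,2)
river: ρ → (2,3,-3)
river: ρ → (-3,3,2)
ρ-cycle length = 4 (tail of 0 descent steps not counted)

4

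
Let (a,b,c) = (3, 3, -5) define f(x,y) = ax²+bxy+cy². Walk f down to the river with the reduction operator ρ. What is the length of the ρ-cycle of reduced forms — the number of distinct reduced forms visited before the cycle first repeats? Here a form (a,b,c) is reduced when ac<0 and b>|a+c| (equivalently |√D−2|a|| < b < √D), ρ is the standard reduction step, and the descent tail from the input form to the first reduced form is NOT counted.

D = 69, ⌊√D⌋ = 8
river: ρ → (-5,7,1)
river: ρ → (1,7,-5)
river: ρ → (-5,3,3)
river: ρ → (3,3,-5)
ρ-cycle length = 4 (tail of 0 descent steps not counted)

4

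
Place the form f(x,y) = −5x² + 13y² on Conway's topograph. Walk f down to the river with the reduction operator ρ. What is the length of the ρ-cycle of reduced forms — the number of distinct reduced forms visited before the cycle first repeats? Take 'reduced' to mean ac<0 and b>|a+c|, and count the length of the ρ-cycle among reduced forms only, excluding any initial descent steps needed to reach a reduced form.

D = 260, ⌊√D⌋ = 16
descent: ρ → (13,0,-5)
descent: ρ → (-5,10,8)  [lands on river]
river: ρ → (8,6,-7)
river: ρ → (-7,8,7)
river: ρ → (7,6,-8)
river: ρ → (-8,10,5)
river: ρ → (5,10,-8)
river: ρ → (-8,6,7)
river: ρ → (7,8,-7)
river: ρ → (-7,6,8)
river: ρ → (8,10,-5)
ρ-cycle length = 10 (tail of 2 descent steps not counted)

10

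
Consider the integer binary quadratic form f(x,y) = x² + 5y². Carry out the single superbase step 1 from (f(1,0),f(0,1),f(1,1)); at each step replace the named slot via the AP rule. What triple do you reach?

start (1,5,6) = (f(1,0),f(0,1),f(1,1))
replace slot 1: 2·(5+6) − 1 = 21 → (21,5,6)

21,5,6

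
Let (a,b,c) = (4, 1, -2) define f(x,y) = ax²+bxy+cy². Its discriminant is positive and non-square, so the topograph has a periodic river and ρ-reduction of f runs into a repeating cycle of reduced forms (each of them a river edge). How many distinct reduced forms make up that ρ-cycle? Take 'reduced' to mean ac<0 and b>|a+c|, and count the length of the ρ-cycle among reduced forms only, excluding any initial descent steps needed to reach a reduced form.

D = 33, ⌊√D⌋ = 5
descent: ρ → (-2,3,3)  [lands on river]
river: ρ → (3,3,-2)
river: ρ → (-2,5,1)
river: ρ → (1,5,-2)
ρ-cycle length = 4 (tail of 1 descent step not counted)

4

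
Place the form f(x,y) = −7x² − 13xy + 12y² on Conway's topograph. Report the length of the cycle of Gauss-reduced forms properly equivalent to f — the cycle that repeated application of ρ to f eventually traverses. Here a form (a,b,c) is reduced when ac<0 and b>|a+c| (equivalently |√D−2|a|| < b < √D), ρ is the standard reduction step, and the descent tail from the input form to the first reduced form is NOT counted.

D = 505, ⌊√D⌋ = 22
descent: ρ → (12,13,-7)  [lands on river]
river: ρ → (-7,15,10)
river: ρ → (10,5,-12)
river: ρ → (-12,19,3)
river: ρ → (3,17,-18)
river: ρ → (-18,19,2)
river: ρ → (2,21,-8)
river: ρ → (-8,11,12)
ρ-cycle length = 8 (tail of 1 descent step not counted)

8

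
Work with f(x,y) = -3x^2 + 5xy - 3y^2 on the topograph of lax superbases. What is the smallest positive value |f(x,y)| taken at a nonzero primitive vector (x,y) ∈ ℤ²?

translate: b→1 (≡-5 mod 6), so (3,-5,3)→(3,1,1)
flip: (3,1,1)→(1,-1,3)
translate: b→1 (≡-1 mod 2), so (1,-1,3)→(1,1,3)
reduced (well bottom): (1,1,3) with a≤c, −a<b≤a
well minimum |f| = |-1| = 1 (negative-definite)

1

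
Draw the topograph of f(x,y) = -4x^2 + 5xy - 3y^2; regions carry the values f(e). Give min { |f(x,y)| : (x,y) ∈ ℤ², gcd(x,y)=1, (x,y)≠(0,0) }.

translate: b→3 (≡-5 mod 8), so (4,-5,3)→(4,3,2)
flip: (4,3,2)→(2,-3,4)
translate: b→1 (≡-3 mod 4), so (2,-3,4)→(2,1,3)
reduced (well bottom): (2,1,3) with a≤c, −a<b≤a
well minimum |f| = |-2| = 2 (negative-definite)

2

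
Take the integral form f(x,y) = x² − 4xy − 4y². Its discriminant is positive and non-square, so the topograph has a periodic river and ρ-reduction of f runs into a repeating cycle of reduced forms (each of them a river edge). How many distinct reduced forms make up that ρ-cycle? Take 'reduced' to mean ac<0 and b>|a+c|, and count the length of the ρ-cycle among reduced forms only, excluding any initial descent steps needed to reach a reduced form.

D = 32, ⌊√D⌋ = 5
descent: ρ → (-4,4,1)  [lands on river]
river: ρ → (1,4,-4)
ρ-cycle length = 2 (tail of 1 descent step not counted)

2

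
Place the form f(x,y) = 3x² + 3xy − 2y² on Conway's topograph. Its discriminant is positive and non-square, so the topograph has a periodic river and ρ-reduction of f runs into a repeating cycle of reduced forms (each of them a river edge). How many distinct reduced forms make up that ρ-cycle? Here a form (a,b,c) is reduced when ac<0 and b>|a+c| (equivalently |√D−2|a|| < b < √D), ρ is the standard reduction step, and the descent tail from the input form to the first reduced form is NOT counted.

D = 33, ⌊√D⌋ = 5
river: ρ → (-2,5,1)
river: ρ → (1,5,-2)
river: ρ → (-2,3,3)
river: ρ → (3,3,-2)
ρ-cycle length = 4 (tail of 0 descent steps not counted)

4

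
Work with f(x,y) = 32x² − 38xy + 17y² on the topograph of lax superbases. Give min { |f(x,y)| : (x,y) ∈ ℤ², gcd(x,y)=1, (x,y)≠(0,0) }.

translate: b→26 (≡-38 mod 64), so (32,-38,17)→(32,26,11)
flip: (32,26,11)→(11,-26,32)
translate: b→-4 (≡-26 mod 22), so (11,-26,32)→(11,-4,17)
reduced (well bottom): (11,-4,17) with a≤c, −a<b≤a
well minimum = a = 11

11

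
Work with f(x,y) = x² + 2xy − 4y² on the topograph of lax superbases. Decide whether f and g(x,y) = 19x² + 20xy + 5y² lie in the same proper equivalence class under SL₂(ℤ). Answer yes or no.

D₁ = 20, D₂ = 20
river cycle of f (length 2): (1, 4, -1), (-1, 4, 1)
river cycle of g (length 2): (-1, 4, 1), (1, 4, -1)
cycles coincide ⇒ equivalent

yes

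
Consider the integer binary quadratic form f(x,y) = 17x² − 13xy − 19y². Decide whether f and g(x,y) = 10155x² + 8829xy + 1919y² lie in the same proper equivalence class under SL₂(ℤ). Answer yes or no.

D₁ = 1461, D₂ = 1461
river cycle of f (length 18): (-19, 13, 17), (17, 21, -15), (-15, 9, 23), (23, 37, -1), (-1, 37, 23), (23, 9, -15), (-15, 21, 17), (17, 13, -19), (-19, 25, 11), (11, 19, -25), … (8 more)
river cycle of g (length 18): (17, 21, -15), (-15, 9, 23), (23, 37, -1), (-1, 37, 23), (23, 9, -15), (-15, 21, 17), (17, 13, -19), (-19, 25, 11), (11, 19, -25), (-25, 31, 5), … (8 more)
cycles coincide ⇒ equivalent

yes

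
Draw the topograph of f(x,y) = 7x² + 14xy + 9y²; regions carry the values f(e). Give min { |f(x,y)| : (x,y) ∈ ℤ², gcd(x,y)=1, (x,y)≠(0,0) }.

translate: b→0 (≡14 mod 14), so (7,14,9)→(7,0,2)
flip: (7,0,2)→(2,0,7)
reduced (well bottom): (2,0,7) with a≤c, −a<b≤a
well minimum = a = 2

2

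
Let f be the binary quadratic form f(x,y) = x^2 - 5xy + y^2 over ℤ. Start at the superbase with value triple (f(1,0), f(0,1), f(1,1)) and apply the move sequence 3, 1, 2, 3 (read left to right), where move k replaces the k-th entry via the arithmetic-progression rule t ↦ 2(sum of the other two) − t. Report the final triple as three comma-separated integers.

start (1,1,-3) = (f(1,0),f(0,1),f(1,1))
replace slot 3: 2·(1+1) − (-3) = 7 → (1,1,7)
replace slot 1: 2·(1+7) − 1 = 15 → (15,1,7)
replace slot 2: 2·(15+7) − 1 = 43 → (15,43,7)
replace slot 3: 2·(15+43) − 7 = 109 → (15,43,109)

15,43,109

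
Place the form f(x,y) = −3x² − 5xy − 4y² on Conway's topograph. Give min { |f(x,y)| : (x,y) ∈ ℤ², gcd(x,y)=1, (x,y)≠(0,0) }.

translate: b→-1 (≡5 mod 6), so (3,5,4)→(3,-1,2)
flip: (3,-1,2)→(2,1,3)
reduced (well bottom): (2,1,3) with a≤c, −a<b≤a
well minimum |f| = |-2| = 2 (negative-definite)

2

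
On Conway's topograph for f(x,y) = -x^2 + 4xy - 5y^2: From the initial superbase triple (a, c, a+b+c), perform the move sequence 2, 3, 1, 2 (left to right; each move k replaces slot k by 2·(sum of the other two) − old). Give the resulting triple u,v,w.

start (-1,-5,-2) = (f(1,0),f(0,1),f(1,1))
replace slot 2: 2·((-1)+(-2)) − (-5) = -1 → (-1,-1,-2)
replace slot 3: 2·((-1)+(-1)) − (-2) = -2 → (-1,-1,-2)
replace slot 1: 2·((-1)+(-2)) − (-1) = -5 → (-5,-1,-2)
replace slot 2: 2·((-5)+(-2)) − (-1) = -13 → (-5,-13,-2)

-5,-13,-2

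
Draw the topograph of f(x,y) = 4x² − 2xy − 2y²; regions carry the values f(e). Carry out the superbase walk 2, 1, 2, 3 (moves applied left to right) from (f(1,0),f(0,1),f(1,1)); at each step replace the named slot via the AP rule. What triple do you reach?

start (4,-2,0) = (f(1,0),f(0,1),f(1,1))
replace slot 2: 2·(4+0) − (-2) = 10 → (4,10,0)
replace slot 1: 2·(10+0) − 4 = 16 → (16,10,0)
replace slot 2: 2·(16+0) − 10 = 22 → (16,22,0)
replace slot 3: 2·(16+22) − 0 = 76 → (16,22,76)

16,22,76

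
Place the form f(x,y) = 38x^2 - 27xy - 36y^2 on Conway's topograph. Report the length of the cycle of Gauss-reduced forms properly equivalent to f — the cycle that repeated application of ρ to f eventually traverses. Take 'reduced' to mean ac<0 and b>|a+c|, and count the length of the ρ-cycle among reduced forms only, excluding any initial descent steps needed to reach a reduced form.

D = 6201, ⌊√D⌋ = 78
descent: ρ → (-36,27,38)  [lands on river]
river: ρ → (38,49,-25)
river: ρ → (-25,51,36)
river: ρ → (36,21,-40)
river: ρ → (-40,59,17)
river: ρ → (17,77,-4)
river: ρ → (-4,75,36)
river: ρ → (36,69,-10)
river: ρ → (-10,71,29)
river: ρ → (29,45,-36)
ρ-cycle length = 10 (tail of 1 descent step not counted)

10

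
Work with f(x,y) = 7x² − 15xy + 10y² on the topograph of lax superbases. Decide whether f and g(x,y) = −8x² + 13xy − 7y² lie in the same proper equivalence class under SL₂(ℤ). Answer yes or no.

D₁ = -55, D₂ = -55
f: translate: b→-1 (≡-15 mod 14), so (7,-15,10)→(7,-1,2)
f: flip: (7,-1,2)→(2,1,7)
f: reduced (well bottom): (2,1,7) with a≤c, −a<b≤a
g is negative-definite; reduce −g:
−g: translate: b→3 (≡-13 mod 16), so (8,-13,7)→(8,3,2)
−g: flip: (8,3,2)→(2,-3,8)
−g: translate: b→1 (≡-3 mod 4), so (2,-3,8)→(2,1,7)
−g: reduced (well bottom): (2,1,7) with a≤c, −a<b≤a
flip sign back: reduced form of g is (-2,-1,-7)
reduced forms (2, 1, 7) vs (-2, -1, -7) ⇒ inequivalent

no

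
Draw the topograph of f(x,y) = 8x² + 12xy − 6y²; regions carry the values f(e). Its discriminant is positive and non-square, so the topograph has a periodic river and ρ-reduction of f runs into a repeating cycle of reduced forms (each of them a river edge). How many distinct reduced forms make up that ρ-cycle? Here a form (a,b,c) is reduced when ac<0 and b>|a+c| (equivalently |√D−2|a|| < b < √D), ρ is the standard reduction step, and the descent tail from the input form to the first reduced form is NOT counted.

D = 336, ⌊√D⌋ = 18
river: ρ → (-6,12,8)
river: ρ → (8,4,-10)
river: ρ → (-10,16,2)
river: ρ → (2,16,-10)
river: ρ → (-10,4,8)
river: ρ → (8,12,-6)
ρ-cycle length = 6 (tail of 0 descent steps not counted)

6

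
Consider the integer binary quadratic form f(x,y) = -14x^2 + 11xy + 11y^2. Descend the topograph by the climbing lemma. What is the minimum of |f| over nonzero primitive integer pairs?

river: ρ → (11,11,-14)
river: ρ → (-14,17,8)
river: ρ → (8,15,-16)
river: ρ → (-16,17,7)
river: ρ → (7,25,-4)
river: ρ → (-4,23,13)
river: ρ → (13,3,-14)
river: ρ → (-14,25,2)
river: ρ → (2,27,-1)
river: ρ → (-1,27,2)
river: ρ → (2,25,-14)
river: ρ → (-14,3,13)
river: ρ → (13,23,-4)
river: ρ → (-4,25,7)
river: ρ → (7,17,-16)
river: ρ → (-16,15,8)
river: ρ → (8,17,-14)
river: ρ → (-14,11,11)
closes: descent 0, river 18
min |a| on river = 1

1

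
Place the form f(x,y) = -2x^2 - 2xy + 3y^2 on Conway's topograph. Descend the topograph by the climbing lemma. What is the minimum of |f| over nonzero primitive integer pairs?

descent: ρ → (3,2,-2)  [lands on river]
river: ρ → (-2,2,3)
river: ρ → (3,4,-1)
river: ρ → (-1,4,3)
closes: descent 1, river 4
min |a| on river = 1

1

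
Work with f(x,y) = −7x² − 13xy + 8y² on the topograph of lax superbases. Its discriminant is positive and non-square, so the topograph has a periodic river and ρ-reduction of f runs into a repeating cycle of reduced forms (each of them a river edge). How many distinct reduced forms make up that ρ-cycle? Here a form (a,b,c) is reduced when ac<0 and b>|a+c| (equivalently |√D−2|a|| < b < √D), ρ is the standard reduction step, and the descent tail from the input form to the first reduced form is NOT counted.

D = 393, ⌊√D⌋ = 19
descent: ρ → (8,13,-7)  [lands on river]
river: ρ → (-7,15,6)
river: ρ → (6,9,-13)
river: ρ → (-13,17,2)
river: ρ → (2,19,-4)
river: ρ → (-4,13,14)
river: ρ → (14,15,-3)
river: ρ → (-3,15,14)
river: ρ → (14,13,-4)
river: ρ → (-4,19,2)
river: ρ → (2,17,-13)
river: ρ → (-13,9,6)
river: ρ → (6,15,-7)
river: ρ → (-7,13,8)
river: ρ → (8,19,-1)
river: ρ → (-1,19,8)
ρ-cycle length = 16 (tail of 1 descent step not counted)

16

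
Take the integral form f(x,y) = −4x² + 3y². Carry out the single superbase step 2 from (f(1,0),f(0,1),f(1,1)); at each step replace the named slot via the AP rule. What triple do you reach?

start (-4,3,-1) = (f(1,0),f(0,1),f(1,1))
replace slot 2: 2·((-4)+(-1)) − 3 = -13 → (-4,-13,-1)

-4,-13,-1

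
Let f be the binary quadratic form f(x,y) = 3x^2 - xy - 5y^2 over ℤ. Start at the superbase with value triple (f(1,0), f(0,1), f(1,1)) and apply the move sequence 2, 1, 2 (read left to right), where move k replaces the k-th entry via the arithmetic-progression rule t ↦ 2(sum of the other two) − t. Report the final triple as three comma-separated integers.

start (3,-5,-3) = (f(1,0),f(0,1),f(1,1))
replace slot 2: 2·(3+(-3)) − (-5) = 5 → (3,5,-3)
replace slot 1: 2·(5+(-3)) − 3 = 1 → (1,5,-3)
replace slot 2: 2·(1+(-3)) − 5 = -9 → (1,-9,-3)

1,-9,-3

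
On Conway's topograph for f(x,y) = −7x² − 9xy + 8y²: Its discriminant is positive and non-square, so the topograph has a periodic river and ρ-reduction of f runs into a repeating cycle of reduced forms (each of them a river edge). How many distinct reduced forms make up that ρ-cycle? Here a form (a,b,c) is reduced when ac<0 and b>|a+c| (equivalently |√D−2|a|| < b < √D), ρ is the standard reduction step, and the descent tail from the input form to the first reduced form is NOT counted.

D = 305, ⌊√D⌋ = 17
descent: ρ → (8,9,-7)  [lands on river]
river: ρ → (-7,5,10)
river: ρ → (10,15,-2)
river: ρ → (-2,17,2)
river: ρ → (2,15,-10)
river: ρ → (-10,5,7)
river: ρ → (7,9,-8)
river: ρ → (-8,7,8)
ρ-cycle length = 8 (tail of 1 descent step not counted)

8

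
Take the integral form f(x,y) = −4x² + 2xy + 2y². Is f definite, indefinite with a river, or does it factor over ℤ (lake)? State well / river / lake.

D = b²−4ac = 2² − 4·(-4)·2 = 36
D = 6² is a perfect square ⇒ form factors over ℤ ⇒ lakes

lake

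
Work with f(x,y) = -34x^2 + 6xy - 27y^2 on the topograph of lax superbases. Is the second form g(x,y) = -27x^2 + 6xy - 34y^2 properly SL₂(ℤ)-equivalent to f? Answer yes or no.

D₁ = -3636, D₂ = -3636
f is negative-definite; reduce −f:
−f: flip: (34,-6,27)→(27,6,34)
−f: reduced (well bottom): (27,6,34) with a≤c, −a<b≤a
flip sign back: reduced form of f is (-27,-6,-34)
g is negative-definite; reduce −g:
−g: reduced (well bottom): (27,-6,34) with a≤c, −a<b≤a
flip sign back: reduced form of g is (-27,6,-34)
reduced forms (-27, -6, -34) vs (-27, 6, -34) ⇒ inequivalent

no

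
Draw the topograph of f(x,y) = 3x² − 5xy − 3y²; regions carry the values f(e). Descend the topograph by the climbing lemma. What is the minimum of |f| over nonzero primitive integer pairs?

descent: ρ → (-3,5,3)  [lands on river]
river: ρ → (3,7,-1)
river: ρ → (-1,7,3)
river: ρ → (3,5,-3)
river: ρ → (-3,7,1)
river: ρ → (1,7,-3)
closes: descent 1, river 6
min |a| on river = 1

1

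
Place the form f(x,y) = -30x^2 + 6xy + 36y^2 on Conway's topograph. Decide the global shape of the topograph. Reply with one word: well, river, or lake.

D = b²−4ac = 6² − 4·(-30)·36 = 4356
D = 66² is a perfect square ⇒ form factors over ℤ ⇒ lakes

lake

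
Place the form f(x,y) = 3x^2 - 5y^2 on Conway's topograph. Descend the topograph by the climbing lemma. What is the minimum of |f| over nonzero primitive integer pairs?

descent: ρ → (-5,0,3)
descent: ρ → (3,6,-2)  [lands on river]
river: ρ → (-2,6,3)
closes: descent 2, river 2
min |a| on river = 2

2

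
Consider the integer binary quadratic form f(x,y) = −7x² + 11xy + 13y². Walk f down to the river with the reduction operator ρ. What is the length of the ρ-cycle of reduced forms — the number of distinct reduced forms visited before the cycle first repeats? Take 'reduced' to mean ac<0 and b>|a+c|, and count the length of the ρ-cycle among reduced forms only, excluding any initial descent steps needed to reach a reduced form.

D = 485, ⌊√D⌋ = 22
river: ρ → (13,15,-5)
river: ρ → (-5,15,13)
river: ρ → (13,11,-7)
river: ρ → (-7,17,7)
river: ρ → (7,11,-13)
river: ρ → (-13,15,5)
river: ρ → (5,15,-13)
river: ρ → (-13,11,7)
river: ρ → (7,17,-7)
river: ρ → (-7,11,13)
ρ-cycle length = 10 (tail of 0 descent steps not counted)

10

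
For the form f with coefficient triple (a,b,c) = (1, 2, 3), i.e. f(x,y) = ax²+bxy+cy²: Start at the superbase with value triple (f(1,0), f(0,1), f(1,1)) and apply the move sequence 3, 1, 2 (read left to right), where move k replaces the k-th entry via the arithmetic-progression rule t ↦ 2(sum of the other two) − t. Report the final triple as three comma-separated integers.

start (1,3,6) = (f(1,0),f(0,1),f(1,1))
replace slot 3: 2·(1+3) − 6 = 2 → (1,3,2)
replace slot 1: 2·(3+2) − 1 = 9 → (9,3,2)
replace slot 2: 2·(9+2) − 3 = 19 → (9,19,2)

9,19,2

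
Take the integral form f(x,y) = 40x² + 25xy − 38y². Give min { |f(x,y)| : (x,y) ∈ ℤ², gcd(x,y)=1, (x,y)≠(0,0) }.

river: ρ → (-38,51,27)
river: ρ → (27,57,-32)
river: ρ → (-32,71,13)
river: ρ → (13,59,-62)
river: ρ → (-62,65,10)
river: ρ → (10,75,-27)
river: ρ → (-27,33,52)
river: ρ → (52,71,-8)
river: ρ → (-8,73,43)
river: ρ → (43,13,-38)
river: ρ → (-38,63,18)
river: ρ → (18,81,-2)
river: ρ → (-2,79,58)
river: ρ → (58,37,-23)
river: ρ → (-23,55,40)
river: ρ → (40,25,-38)
closes: descent 0, river 16
min |a| on river = 2

2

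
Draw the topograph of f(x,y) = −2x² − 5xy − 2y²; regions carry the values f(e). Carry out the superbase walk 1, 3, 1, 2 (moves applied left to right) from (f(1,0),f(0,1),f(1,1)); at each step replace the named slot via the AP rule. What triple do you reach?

start (-2,-2,-9) = (f(1,0),f(0,1),f(1,1))
replace slot 1: 2·((-2)+(-9)) − (-2) = -20 → (-20,-2,-9)
replace slot 3: 2·((-20)+(-2)) − (-9) = -35 → (-20,-2,-35)
replace slot 1: 2·((-2)+(-35)) − (-20) = -54 → (-54,-2,-35)
replace slot 2: 2·((-54)+(-35)) − (-2) = -176 → (-54,-176,-35)

-54,-176,-35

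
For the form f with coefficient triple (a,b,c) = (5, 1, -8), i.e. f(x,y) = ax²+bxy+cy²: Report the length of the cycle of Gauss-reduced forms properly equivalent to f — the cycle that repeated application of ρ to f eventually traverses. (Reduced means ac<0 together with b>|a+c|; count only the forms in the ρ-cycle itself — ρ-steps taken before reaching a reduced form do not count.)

D = 161, ⌊√D⌋ = 12
descent: ρ → (-8,-1,5)
descent: ρ → (5,11,-2)  [lands on river]
river: ρ → (-2,9,10)
river: ρ → (10,11,-1)
river: ρ → (-1,11,10)
river: ρ → (10,9,-2)
river: ρ → (-2,11,5)
river: ρ → (5,9,-4)
river: ρ → (-4,7,7)
river: ρ → (7,7,-4)
river: ρ → (-4,9,5)
ρ-cycle length = 10 (tail of 2 descent steps not counted)

10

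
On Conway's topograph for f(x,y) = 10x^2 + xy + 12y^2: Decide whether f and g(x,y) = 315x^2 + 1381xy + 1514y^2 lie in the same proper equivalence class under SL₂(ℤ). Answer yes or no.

D₁ = -479, D₂ = -479
f: reduced (well bottom): (10,1,12) with a≤c, −a<b≤a
g: translate: b→121 (≡1381 mod 630), so (315,1381,1514)→(315,121,12)
g: flip: (315,121,12)→(12,-121,315)
g: translate: b→-1 (≡-121 mod 24), so (12,-121,315)→(12,-1,10)
g: flip: (12,-1,10)→(10,1,12)
g: reduced (well bottom): (10,1,12) with a≤c, −a<b≤a
reduced forms (10, 1, 12) vs (10, 1, 12) ⇒ equivalent

yes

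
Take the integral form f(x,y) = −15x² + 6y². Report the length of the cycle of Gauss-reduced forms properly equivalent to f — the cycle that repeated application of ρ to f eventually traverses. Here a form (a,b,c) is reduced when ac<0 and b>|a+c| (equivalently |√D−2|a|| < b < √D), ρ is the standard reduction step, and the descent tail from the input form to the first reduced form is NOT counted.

D = 360, ⌊√D⌋ = 18
descent: ρ → (6,12,-9)  [lands on river]
river: ρ → (-9,6,9)
river: ρ → (9,12,-6)
river: ρ → (-6,12,9)
river: ρ → (9,6,-9)
river: ρ → (-9,12,6)
ρ-cycle length = 6 (tail of 1 descent step not counted)

6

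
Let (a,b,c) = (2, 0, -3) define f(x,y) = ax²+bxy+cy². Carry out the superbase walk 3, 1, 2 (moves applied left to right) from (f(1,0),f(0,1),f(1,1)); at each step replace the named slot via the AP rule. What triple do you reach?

start (2,-3,-1) = (f(1,0),f(0,1),f(1,1))
replace slot 3: 2·(2+(-3)) − (-1) = -1 → (2,-3,-1)
replace slot 1: 2·((-3)+(-1)) − 2 = -10 → (-10,-3,-1)
replace slot 2: 2·((-10)+(-1)) − (-3) = -19 → (-10,-19,-1)

-10,-19,-1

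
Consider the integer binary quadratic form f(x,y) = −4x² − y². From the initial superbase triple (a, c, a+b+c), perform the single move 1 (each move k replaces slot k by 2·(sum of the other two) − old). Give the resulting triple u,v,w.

start (-4,-1,-5) = (f(1,0),f(0,1),f(1,1))
replace slot 1: 2·((-1)+(-5)) − (-4) = -8 → (-8,-1,-5)

-8,-1,-5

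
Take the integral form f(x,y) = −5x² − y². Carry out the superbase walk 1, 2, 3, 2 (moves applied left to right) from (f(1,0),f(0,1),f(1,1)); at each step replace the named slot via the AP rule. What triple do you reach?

start (-5,-1,-6) = (f(1,0),f(0,1),f(1,1))
replace slot 1: 2·((-1)+(-6)) − (-5) = -9 → (-9,-1,-6)
replace slot 2: 2·((-9)+(-6)) − (-1) = -29 → (-9,-29,-6)
replace slot 3: 2·((-9)+(-29)) − (-6) = -70 → (-9,-29,-70)
replace slot 2: 2·((-9)+(-70)) − (-29) = -129 → (-9,-129,-70)

-9,-129,-70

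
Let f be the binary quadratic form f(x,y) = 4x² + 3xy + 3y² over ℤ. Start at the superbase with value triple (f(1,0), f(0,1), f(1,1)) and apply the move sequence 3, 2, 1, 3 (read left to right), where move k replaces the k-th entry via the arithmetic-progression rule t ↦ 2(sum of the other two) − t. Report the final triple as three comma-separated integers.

start (4,3,10) = (f(1,0),f(0,1),f(1,1))
replace slot 3: 2·(4+3) − 10 = 4 → (4,3,4)
replace slot 2: 2·(4+4) − 3 = 13 → (4,13,4)
replace slot 1: 2·(13+4) − 4 = 30 → (30,13,4)
replace slot 3: 2·(30+13) − 4 = 82 → (30,13,82)

30,13,82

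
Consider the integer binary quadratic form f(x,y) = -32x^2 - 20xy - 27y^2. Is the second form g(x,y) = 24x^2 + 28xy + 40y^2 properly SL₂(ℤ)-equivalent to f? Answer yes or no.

D₁ = -3056, D₂ = -3056
f is negative-definite; reduce −f:
−f: flip: (32,20,27)→(27,-20,32)
−f: reduced (well bottom): (27,-20,32) with a≤c, −a<b≤a
flip sign back: reduced form of f is (-27,20,-32)
g: translate: b→-20 (≡28 mod 48), so (24,28,40)→(24,-20,36)
g: reduced (well bottom): (24,-20,36) with a≤c, −a<b≤a
reduced forms (-27, 20, -32) vs (24, -20, 36) ⇒ inequivalent

no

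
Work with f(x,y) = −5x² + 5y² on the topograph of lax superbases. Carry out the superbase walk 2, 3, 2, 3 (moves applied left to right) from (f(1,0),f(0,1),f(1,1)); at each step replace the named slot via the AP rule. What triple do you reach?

start (-5,5,0) = (f(1,0),f(0,1),f(1,1))
replace slot 2: 2·((-5)+0) − 5 = -15 → (-5,-15,0)
replace slot 3: 2·((-5)+(-15)) − 0 = -40 → (-5,-15,-40)
replace slot 2: 2·((-5)+(-40)) − (-15) = -75 → (-5,-75,-40)
replace slot 3: 2·((-5)+(-75)) − (-40) = -120 → (-5,-75,-120)

-5,-75,-120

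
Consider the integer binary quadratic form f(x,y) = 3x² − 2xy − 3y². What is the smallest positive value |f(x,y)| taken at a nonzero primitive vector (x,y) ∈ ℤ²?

descent: ρ → (-3,2,3)  [lands on river]
river: ρ → (3,4,-2)
river: ρ → (-2,4,3)
river: ρ → (3,2,-3)
river: ρ → (-3,4,2)
river: ρ → (2,4,-3)
closes: descent 1, river 6
min |a| on river = 2

2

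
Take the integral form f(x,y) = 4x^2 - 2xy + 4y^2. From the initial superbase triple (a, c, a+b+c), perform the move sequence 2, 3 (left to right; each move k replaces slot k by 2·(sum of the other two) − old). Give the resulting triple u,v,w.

start (4,4,6) = (f(1,0),f(0,1),f(1,1))
replace slot 2: 2·(4+6) − 4 = 16 → (4,16,6)
replace slot 3: 2·(4+16) − 6 = 34 → (4,16,34)

4,16,34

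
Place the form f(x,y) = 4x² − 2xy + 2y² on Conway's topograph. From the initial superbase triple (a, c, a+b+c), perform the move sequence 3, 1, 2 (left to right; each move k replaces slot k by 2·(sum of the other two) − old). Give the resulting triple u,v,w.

start (4,2,4) = (f(1,0),f(0,1),f(1,1))
replace slot 3: 2·(4+2) − 4 = 8 → (4,2,8)
replace slot 1: 2·(2+8) − 4 = 16 → (16,2,8)
replace slot 2: 2·(16+8) − 2 = 46 → (16,46,8)

16,46,8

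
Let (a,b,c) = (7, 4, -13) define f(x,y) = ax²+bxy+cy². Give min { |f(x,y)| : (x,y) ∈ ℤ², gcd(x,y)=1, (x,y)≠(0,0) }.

descent: ρ → (-13,-4,7)
descent: ρ → (7,18,-2)  [lands on river]
river: ρ → (-2,18,7)
river: ρ → (7,10,-10)
river: ρ → (-10,10,7)
closes: descent 2, river 4
min |a| on river = 2

2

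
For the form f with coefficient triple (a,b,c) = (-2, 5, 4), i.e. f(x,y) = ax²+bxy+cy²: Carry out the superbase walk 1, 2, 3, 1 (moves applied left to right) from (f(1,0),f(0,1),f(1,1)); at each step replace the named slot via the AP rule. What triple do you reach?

start (-2,4,7) = (f(1,0),f(0,1),f(1,1))
replace slot 1: 2·(4+7) − (-2) = 24 → (24,4,7)
replace slot 2: 2·(24+7) − 4 = 58 → (24,58,7)
replace slot 3: 2·(24+58) − 7 = 157 → (24,58,157)
replace slot 1: 2·(58+157) − 24 = 406 → (406,58,157)

406,58,157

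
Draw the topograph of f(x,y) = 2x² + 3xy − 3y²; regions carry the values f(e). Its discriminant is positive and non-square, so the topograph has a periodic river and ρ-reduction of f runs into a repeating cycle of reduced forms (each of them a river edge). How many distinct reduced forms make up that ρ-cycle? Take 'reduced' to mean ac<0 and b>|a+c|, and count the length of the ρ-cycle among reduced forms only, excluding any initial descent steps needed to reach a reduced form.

D = 33, ⌊√D⌋ = 5
river: ρ → (-3,3,2)
river: ρ → (2,5,-1)
river: ρ → (-1,5,2)
river: ρ → (2,3,-3)
ρ-cycle length = 4 (tail of 0 descent steps not counted)

4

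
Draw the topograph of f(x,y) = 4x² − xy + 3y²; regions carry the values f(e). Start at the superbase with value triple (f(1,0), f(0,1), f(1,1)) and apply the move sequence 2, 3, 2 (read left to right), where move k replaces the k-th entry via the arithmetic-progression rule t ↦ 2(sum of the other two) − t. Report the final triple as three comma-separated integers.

start (4,3,6) = (f(1,0),f(0,1),f(1,1))
replace slot 2: 2·(4+6) − 3 = 17 → (4,17,6)
replace slot 3: 2·(4+17) − 6 = 36 → (4,17,36)
replace slot 2: 2·(4+36) − 17 = 63 → (4,63,36)

4,63,36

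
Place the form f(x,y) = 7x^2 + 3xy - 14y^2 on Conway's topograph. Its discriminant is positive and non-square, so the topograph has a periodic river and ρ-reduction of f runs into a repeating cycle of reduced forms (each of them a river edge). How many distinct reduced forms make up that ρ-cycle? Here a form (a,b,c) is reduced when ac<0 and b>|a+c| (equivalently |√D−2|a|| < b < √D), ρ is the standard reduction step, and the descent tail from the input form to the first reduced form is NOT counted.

D = 401, ⌊√D⌋ = 20
descent: ρ → (-14,-3,7)
descent: ρ → (7,17,-4)  [lands on river]
river: ρ → (-4,15,11)
river: ρ → (11,7,-8)
river: ρ → (-8,9,10)
river: ρ → (10,11,-7)
river: ρ → (-7,17,4)
river: ρ → (4,15,-11)
river: ρ → (-11,7,8)
river: ρ → (8,9,-10)
river: ρ → (-10,11,7)
ρ-cycle length = 10 (tail of 2 descent steps not counted)

10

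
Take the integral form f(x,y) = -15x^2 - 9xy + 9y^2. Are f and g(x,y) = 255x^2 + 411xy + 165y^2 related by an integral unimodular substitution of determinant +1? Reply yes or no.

D₁ = 621, D₂ = 621
river cycle of f (length 4): (9, 9, -15), (-15, 21, 3), (3, 21, -15), (-15, 9, 9)
river cycle of g (length 4): (9, 9, -15), (-15, 21, 3), (3, 21, -15), (-15, 9, 9)
cycles coincide ⇒ equivalent

yes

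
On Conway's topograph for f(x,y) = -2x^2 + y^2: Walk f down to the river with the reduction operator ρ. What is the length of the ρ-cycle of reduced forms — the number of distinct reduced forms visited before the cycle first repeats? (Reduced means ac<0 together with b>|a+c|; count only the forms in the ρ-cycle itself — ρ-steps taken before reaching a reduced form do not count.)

D = 8, ⌊√D⌋ = 2
descent: ρ → (1,2,-1)  [lands on river]
river: ρ → (-1,2,1)
ρ-cycle length = 2 (tail of 1 descent step not counted)

2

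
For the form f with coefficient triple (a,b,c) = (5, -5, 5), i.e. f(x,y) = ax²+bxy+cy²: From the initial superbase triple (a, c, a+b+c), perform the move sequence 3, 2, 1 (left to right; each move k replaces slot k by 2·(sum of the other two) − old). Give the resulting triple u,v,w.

start (5,5,5) = (f(1,0),f(0,1),f(1,1))
replace slot 3: 2·(5+5) − 5 = 15 → (5,5,15)
replace slot 2: 2·(5+15) − 5 = 35 → (5,35,15)
replace slot 1: 2·(35+15) − 5 = 95 → (95,35,15)

95,35,15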